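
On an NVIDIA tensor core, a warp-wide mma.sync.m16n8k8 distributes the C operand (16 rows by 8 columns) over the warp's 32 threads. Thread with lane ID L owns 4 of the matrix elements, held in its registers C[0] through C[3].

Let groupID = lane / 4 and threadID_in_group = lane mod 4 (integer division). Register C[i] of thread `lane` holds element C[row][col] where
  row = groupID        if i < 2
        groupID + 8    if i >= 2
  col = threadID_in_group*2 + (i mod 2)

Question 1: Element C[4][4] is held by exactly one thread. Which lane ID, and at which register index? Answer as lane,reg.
18,0

r=4→G=4,rhi=0  c=4→T=2,p=0
L=4*4+2=18  i=0*2+0=0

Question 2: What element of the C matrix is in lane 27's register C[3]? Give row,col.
lane 27=>27/4=6, 27 mod 4=3
i=3  r:6+8=>14  c:2·3+1=>7

14,7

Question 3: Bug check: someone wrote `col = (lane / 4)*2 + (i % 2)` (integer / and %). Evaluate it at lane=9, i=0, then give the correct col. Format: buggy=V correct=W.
buggy=4 correct=2

`(lane / 4)*2 + (i % 2)`[9,0]⇒4
lane 9⇒9/4=2, 9 mod 4=1
i=0  r:2+0⇒2  c:2·1+0⇒2
col: 4 vs 2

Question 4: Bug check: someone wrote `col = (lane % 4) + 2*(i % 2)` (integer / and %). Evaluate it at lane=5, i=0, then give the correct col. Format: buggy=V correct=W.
buggy=1 correct=2

`(lane % 4) + 2*(i % 2)`[5,0]→1
5: G=1,T=1
[0] (1+0,1*2+0) = (1,2)
col: 1 vs 2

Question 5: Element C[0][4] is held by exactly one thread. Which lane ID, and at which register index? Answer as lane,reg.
r=0->g=0,rb=0  c=4->t=2,b0=0
L=0*4+2=2  i=0*2+0=0

2,0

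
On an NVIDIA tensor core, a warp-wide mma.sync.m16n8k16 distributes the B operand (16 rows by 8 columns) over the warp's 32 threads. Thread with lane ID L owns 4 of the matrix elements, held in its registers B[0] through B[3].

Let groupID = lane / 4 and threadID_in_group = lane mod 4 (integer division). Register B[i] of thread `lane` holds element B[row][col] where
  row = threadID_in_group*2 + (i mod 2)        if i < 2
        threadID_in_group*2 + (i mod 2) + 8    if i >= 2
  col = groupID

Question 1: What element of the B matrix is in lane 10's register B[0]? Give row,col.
4,2

L=10→G=10>>2=2, T=10&3=2
[0]→row 2·2+0+0=4  col G=2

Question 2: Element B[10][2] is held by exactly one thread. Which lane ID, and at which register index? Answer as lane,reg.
c=2->g=2  r=10->rb=1,t=1,b0=0
L=2*4+1=9  i=1*2+0=2

9,2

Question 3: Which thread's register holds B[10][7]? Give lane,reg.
c=7⇒gr=7  r=10⇒Rb=1,th=1,odd=0
L=7*4+1=29  i=1*2+0=2

29,2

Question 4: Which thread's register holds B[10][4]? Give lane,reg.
17,2

c=4->g=4  r=10->rb=1,t=1,b0=0
L=4*4+1=17  i=1*2+0=2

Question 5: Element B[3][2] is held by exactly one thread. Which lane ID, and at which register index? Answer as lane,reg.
9,1

c=2⇒gr=2  r=3⇒Rb=0,th=1,odd=1
L=2*4+1=9  i=0*2+1=1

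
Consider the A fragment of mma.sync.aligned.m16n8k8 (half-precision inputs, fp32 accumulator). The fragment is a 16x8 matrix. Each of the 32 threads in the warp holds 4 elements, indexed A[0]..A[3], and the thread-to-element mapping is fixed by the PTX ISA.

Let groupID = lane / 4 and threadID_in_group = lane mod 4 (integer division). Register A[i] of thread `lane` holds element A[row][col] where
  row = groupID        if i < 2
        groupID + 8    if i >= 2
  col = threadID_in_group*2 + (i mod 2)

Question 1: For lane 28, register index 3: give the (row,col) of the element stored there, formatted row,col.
15,1

L=28→G=28>>2=7, T=28&3=0
[3]→row 7+8=15  col 0·2+1=1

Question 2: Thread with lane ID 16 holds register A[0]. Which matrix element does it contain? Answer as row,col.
4,0

16: G=4,T=0
[0] (4+0,0*2+0) = (4,0)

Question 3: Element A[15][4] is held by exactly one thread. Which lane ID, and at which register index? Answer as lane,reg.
r=15⇒gr=7,Rb=1  c=4⇒th=2,odd=0
L=7*4+2=30  i=1*2+0=2

30,2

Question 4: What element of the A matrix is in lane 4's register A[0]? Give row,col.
lane 4: G=1 (4/4), T=0 (4%4)
i=0: r=1+0=1, c=0*2+0=0

1,0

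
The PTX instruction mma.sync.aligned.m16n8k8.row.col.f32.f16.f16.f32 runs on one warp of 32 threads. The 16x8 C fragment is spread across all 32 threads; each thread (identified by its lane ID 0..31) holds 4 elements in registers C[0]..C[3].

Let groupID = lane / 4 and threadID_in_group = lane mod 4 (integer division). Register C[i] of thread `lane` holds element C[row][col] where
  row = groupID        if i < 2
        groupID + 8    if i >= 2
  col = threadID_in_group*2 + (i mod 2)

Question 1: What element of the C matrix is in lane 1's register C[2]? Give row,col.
lane 1⇒1/4=0, 1 mod 4=1
i=2  r:0+8⇒8  c:2·1+0⇒2

8,2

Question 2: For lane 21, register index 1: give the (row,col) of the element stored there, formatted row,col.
5,3

lane 21⇒21/4=5, 21 mod 4=1
i=1  r:5+0⇒5  c:2·1+1⇒3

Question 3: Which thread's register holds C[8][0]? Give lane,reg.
r=8⇒gr=0,Rb=1  c=0⇒th=0,odd=0
L=0*4+0=0  i=1*2+0=2

0,2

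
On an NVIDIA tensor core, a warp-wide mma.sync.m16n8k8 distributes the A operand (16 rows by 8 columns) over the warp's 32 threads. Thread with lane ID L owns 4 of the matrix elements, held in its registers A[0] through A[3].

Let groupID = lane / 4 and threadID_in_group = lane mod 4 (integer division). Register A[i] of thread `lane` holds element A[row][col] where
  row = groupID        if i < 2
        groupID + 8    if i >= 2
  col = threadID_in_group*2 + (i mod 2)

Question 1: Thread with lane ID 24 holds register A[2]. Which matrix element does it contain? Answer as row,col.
14,0

24: gr=6,th=0
[2] (6+8,0*2+0) = (14,0)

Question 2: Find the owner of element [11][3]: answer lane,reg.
r=11⇒gr=3,Rb=1  c=3⇒th=1,odd=1
L=3*4+1=13  i=1*2+1=3

13,3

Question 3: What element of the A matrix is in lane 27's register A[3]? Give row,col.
14,7

lane 27: grp=6 (27/4), tig=3 (27%4)
i=3: r=6+8=14, c=3*2+1=7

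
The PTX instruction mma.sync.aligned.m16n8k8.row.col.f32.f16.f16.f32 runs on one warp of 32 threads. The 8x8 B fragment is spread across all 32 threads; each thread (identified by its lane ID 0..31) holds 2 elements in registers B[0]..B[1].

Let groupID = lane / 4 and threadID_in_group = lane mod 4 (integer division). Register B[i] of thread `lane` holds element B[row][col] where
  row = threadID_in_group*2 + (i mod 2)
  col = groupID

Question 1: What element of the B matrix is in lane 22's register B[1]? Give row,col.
L=22=>grp=22>>2=5, tig=22&3=2
[1]=>row 2·2+1=5  col grp=5

5,5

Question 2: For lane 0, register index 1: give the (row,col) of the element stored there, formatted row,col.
1,0

0: G=0,T=0
[1] (0*2+1,0) = (1,0)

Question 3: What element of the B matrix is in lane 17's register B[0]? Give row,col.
2,4

17: gr=4,th=1
[0] (1*2+0,4) = (2,4)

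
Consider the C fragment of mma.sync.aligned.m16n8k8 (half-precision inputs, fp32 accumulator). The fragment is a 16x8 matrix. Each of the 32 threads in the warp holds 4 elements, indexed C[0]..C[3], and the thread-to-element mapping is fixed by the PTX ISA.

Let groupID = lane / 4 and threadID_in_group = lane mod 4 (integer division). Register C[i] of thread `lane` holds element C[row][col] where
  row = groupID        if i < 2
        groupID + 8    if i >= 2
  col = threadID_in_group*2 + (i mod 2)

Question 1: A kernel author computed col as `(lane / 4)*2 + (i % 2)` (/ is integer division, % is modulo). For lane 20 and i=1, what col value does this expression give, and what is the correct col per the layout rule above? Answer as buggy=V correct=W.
buggy=11 correct=1

`(lane / 4)*2 + (i % 2)`[20,1]=>11
lane 20=>20/4=5, 20 mod 4=0
i=1  r:5+0=>5  c:2·0+1=>1
col: 11 vs 1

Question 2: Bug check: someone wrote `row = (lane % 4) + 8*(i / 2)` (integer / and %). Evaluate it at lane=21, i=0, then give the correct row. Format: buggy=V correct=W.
`(lane % 4) + 8*(i / 2)`[21,0]->1
L=21->gid=21>>2=5, tid=21&3=1
[0]->row 5+0=5  col 1·2+0=2
row: 1 vs 5

buggy=1 correct=5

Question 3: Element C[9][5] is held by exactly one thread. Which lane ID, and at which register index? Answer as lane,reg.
6,3

r:9=>grp=1,rB=1  c:5=>tig=2,lo=1
L=1*4+2=6  i=1*2+1=3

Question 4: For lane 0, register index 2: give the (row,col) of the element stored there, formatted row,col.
lane 0⇒0/4=0, 0 mod 4=0
i=2  r:0+8⇒8  c:2·0+0⇒0

8,0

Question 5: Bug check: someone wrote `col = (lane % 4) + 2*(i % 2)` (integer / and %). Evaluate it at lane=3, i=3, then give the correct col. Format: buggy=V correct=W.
`(lane % 4) + 2*(i % 2)`[3,3]→5
lane 3: G=0 (3/4), T=3 (3%4)
i=3: r=0+8=8, c=3*2+1=7
col: 5 vs 7

buggy=5 correct=7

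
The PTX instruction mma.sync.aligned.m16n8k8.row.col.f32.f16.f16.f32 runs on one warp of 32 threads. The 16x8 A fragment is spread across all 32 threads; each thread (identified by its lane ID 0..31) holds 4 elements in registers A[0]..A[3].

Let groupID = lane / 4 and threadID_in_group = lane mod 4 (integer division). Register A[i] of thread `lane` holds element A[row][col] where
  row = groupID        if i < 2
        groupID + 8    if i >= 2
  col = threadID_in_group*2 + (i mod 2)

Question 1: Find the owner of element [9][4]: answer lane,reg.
6,2

r:9=>grp=1,rB=1  c:4=>tig=2,lo=0
L=1*4+2=6  i=1*2+0=2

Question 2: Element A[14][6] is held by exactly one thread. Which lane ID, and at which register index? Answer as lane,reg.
27,2

r:14=>grp=6,rB=1  c:6=>tig=3,lo=0
L=6*4+3=27  i=1*2+0=2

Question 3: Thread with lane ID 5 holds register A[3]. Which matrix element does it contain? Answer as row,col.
L=5->gid=5>>2=1, tid=5&3=1
[3]->row 1+8=9  col 1·2+1=3

9,3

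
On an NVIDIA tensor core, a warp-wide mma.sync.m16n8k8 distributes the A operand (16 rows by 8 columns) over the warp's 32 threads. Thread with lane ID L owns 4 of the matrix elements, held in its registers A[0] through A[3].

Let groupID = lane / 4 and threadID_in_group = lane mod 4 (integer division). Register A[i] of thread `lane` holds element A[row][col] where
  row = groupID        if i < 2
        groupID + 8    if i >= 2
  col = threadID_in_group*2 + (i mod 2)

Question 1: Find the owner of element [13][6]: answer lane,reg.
r: 13->gid=5,r8=1  c: 6->tid=3,i&1=0
L=5*4+3=23  i=1*2+0=2

23,2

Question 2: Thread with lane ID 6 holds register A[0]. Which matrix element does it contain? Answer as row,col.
1,4

lane 6: gid=1 (6/4), tid=2 (6%4)
i=0: r=1+0=1, c=2*2+0=4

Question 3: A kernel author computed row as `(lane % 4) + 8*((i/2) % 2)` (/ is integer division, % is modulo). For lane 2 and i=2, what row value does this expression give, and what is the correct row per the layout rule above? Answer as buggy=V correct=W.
buggy=10 correct=8

`(lane % 4) + 8*((i/2) % 2)`[2,2]->10
lane 2->2/4=0, 2 mod 4=2
i=2  r:0+8->8  c:2·2+0->4
row: 10 vs 8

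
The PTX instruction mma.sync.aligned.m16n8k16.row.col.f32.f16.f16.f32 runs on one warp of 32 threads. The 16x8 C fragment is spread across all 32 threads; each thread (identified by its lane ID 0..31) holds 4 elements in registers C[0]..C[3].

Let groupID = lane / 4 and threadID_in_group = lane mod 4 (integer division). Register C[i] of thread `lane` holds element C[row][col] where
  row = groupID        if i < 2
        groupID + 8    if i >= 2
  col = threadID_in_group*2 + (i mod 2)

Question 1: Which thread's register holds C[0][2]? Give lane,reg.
r=0→G=0,rhi=0  c=2→T=1,p=0
L=0*4+1=1  i=0*2+0=0

1,0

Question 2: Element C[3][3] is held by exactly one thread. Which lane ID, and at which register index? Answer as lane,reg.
13,1

r:3=>grp=3,rB=0  c:3=>tig=1,lo=1
L=3*4+1=13  i=0*2+1=1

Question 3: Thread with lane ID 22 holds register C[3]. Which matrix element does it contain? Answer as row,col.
13,5

lane 22=>22/4=5, 22 mod 4=2
i=3  r:5+8=>13  c:2·2+1=>5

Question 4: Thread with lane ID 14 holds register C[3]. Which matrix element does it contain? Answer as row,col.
11,5

lane 14: G=3 (14/4), T=2 (14%4)
i=3: r=3+8=11, c=2*2+1=5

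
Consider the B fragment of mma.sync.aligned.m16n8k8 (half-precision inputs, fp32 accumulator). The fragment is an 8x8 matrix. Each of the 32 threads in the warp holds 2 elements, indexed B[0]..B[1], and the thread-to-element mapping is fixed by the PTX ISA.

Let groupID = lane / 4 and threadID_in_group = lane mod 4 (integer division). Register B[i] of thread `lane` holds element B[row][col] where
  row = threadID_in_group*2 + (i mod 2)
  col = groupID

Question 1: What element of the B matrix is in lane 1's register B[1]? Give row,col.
lane 1: gr=0 (1/4), th=1 (1%4)
i=1: r=1*2+1=3, c=gr=0

3,0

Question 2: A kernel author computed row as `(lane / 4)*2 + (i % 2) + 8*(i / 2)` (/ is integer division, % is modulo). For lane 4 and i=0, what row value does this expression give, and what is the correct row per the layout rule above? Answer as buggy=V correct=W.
buggy=2 correct=0

`(lane / 4)*2 + (i % 2) + 8*(i / 2)`[4,0]=>2
4: grp=1,tig=0
[0] (0*2+0,1) = (0,1)
row: 2 vs 0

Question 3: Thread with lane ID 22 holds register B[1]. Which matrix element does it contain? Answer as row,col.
lane 22=>22/4=5, 22 mod 4=2
i=1  r:2·2+1=>5  c:5

5,5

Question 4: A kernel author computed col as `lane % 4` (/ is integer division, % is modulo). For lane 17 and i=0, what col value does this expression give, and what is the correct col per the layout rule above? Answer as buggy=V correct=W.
`lane % 4`[17,0]⇒1
lane 17: gr=4 (17/4), th=1 (17%4)
i=0: r=1*2+0=2, c=gr=4
col: 1 vs 4

buggy=1 correct=4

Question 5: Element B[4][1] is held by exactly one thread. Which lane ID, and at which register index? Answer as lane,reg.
c:1=>grp=1  r:4=>tig=2,lo=0
L=1*4+2=6  i=0=0

6,0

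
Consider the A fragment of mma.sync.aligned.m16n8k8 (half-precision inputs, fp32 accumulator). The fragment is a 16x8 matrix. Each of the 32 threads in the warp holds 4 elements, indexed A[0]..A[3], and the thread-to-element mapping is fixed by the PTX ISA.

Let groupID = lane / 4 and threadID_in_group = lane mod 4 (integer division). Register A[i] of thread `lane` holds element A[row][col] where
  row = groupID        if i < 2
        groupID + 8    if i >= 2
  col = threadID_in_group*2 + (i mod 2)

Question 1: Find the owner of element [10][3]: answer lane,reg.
r:10=>grp=2,rB=1  c:3=>tig=1,lo=1
L=2*4+1=9  i=1*2+1=3

9,3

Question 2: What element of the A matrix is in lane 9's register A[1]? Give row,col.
2,3

lane 9: g=2 (9/4), t=1 (9%4)
i=1: r=2+0=2, c=1*2+1=3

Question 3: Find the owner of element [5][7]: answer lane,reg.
23,1

r:5=>grp=5,rB=0  c:7=>tig=3,lo=1
L=5*4+3=23  i=0*2+1=1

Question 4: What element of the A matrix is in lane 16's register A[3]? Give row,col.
16: g=4,t=0
[3] (4+8,0*2+1) = (12,1)

12,1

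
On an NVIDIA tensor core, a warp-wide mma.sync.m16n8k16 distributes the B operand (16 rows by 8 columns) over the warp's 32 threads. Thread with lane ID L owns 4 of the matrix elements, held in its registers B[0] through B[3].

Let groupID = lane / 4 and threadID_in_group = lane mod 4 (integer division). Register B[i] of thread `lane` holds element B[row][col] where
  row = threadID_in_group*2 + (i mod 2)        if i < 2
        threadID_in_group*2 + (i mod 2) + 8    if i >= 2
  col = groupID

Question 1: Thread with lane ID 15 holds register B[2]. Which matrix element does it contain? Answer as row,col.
lane 15: G=3 (15/4), T=3 (15%4)
i=2: r=3*2+0+8=14, c=G=3

14,3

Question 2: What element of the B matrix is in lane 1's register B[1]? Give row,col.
L=1⇒gr=1>>2=0, th=1&3=1
[1]⇒row 1·2+1+0=3  col gr=0

3,0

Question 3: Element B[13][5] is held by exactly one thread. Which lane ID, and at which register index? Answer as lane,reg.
22,3

c:5=>grp=5  r:13=>rB=1,tig=2,lo=1
L=5*4+2=22  i=1*2+1=3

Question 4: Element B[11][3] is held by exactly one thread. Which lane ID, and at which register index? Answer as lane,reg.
c=3->g=3  r=11->rb=1,t=1,b0=1
L=3*4+1=13  i=1*2+1=3

13,3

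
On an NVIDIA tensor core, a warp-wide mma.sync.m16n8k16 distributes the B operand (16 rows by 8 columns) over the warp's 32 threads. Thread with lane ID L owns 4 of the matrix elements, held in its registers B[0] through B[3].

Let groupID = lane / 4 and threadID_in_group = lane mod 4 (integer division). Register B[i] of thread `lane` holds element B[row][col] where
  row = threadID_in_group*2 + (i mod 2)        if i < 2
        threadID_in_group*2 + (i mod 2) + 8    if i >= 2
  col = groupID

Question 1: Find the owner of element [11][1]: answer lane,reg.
c=1→G=1  r=11→rhi=1,T=1,p=1
L=1*4+1=5  i=1*2+1=3

5,3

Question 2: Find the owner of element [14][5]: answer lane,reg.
23,2

c=5⇒gr=5  r=14⇒Rb=1,th=3,odd=0
L=5*4+3=23  i=1*2+0=2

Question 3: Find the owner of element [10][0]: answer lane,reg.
c=0->g=0  r=10->rb=1,t=1,b0=0
L=0*4+1=1  i=1*2+0=2

1,2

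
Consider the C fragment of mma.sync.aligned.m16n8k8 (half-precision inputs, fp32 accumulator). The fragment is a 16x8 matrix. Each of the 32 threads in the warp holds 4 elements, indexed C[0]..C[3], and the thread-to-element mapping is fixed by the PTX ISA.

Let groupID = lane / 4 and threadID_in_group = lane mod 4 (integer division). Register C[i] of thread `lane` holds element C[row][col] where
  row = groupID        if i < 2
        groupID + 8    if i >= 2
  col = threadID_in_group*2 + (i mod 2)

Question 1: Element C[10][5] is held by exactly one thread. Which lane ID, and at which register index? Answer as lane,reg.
10,3

r=10->g=2,rb=1  c=5->t=2,b0=1
L=2*4+2=10  i=1*2+1=3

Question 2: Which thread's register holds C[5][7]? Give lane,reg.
23,1

r=5->g=5,rb=0  c=7->t=3,b0=1
L=5*4+3=23  i=0*2+1=1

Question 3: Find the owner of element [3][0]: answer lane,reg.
r=3->g=3,rb=0  c=0->t=0,b0=0
L=3*4+0=12  i=0*2+0=0

12,0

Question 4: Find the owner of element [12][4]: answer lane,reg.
18,2

r=12→G=4,rhi=1  c=4→T=2,p=0
L=4*4+2=18  i=1*2+0=2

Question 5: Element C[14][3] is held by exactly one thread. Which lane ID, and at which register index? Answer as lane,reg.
r=14⇒gr=6,Rb=1  c=3⇒th=1,odd=1
L=6*4+1=25  i=1*2+1=3

25,3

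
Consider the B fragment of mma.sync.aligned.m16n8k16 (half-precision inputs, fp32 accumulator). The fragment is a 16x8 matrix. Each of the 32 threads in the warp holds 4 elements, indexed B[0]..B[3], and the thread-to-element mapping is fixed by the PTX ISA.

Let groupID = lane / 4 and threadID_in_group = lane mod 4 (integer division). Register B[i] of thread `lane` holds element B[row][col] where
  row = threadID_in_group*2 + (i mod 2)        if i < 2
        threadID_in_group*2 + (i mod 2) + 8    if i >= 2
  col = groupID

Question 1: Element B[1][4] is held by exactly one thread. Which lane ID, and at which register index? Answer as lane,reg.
c=4->g=4  r=1->rb=0,t=0,b0=1
L=4*4+0=16  i=0*2+1=1

16,1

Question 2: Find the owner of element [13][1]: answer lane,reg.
6,3

c: 1->gid=1  r: 13->r8=1,tid=2,i&1=1
L=1*4+2=6  i=1*2+1=3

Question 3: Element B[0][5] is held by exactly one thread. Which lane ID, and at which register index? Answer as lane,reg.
c:5=>grp=5  r:0=>rB=0,tig=0,lo=0
L=5*4+0=20  i=0*2+0=0

20,0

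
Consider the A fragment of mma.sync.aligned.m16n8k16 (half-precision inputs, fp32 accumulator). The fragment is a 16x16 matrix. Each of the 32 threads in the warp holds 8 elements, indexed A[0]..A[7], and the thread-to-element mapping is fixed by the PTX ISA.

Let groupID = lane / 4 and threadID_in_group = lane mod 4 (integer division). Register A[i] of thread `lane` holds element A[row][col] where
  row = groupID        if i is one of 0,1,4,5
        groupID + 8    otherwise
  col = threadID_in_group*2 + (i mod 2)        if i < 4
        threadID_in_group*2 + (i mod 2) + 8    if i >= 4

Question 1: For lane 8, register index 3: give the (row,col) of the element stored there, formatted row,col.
lane 8: G=2 (8/4), T=0 (8%4)
i=3: r=2+8=10, c=0*2+1+0=1

10,1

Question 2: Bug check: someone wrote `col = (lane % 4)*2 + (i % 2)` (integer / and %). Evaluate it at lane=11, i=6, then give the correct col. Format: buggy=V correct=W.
buggy=6 correct=14

`(lane % 4)*2 + (i % 2)`[11,6]→6
11: G=2,T=3
[6] (2+8,3*2+0+8) = (10,14)
col: 6 vs 14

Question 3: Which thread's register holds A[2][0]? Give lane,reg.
8,0

r: 2->gid=2,r8=0  c: 0->c8=0,tid=0,i&1=0
L=2*4+0=8  i=0*4+0*2+0=0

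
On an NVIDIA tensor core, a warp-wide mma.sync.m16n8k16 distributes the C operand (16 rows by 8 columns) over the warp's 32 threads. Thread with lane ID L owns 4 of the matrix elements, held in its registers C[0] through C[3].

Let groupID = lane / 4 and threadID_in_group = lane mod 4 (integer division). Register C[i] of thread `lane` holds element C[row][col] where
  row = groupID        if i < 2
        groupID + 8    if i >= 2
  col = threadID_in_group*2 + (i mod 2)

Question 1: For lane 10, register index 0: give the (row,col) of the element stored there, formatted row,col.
2,4

lane 10: gr=2 (10/4), th=2 (10%4)
i=0: r=2+0=2, c=2*2+0=4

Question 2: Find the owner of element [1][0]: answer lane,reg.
4,0

r=1->g=1,rb=0  c=0->t=0,b0=0
L=1*4+0=4  i=0*2+0=0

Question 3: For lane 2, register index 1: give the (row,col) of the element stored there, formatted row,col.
lane 2⇒2/4=0, 2 mod 4=2
i=1  r:0+0⇒0  c:2·2+1⇒5

0,5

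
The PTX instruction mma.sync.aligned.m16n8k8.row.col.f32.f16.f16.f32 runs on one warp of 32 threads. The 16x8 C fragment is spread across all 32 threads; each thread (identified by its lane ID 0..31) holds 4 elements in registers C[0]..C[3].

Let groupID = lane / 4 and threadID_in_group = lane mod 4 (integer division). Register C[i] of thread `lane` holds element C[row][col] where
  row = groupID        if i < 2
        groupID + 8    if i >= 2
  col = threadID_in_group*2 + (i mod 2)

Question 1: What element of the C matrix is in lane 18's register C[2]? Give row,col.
18: G=4,T=2
[2] (4+8,2*2+0) = (12,4)

12,4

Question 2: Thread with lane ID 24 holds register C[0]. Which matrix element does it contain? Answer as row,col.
6,0

24: grp=6,tig=0
[0] (6+0,0*2+0) = (6,0)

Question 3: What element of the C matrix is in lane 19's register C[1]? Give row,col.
19: G=4,T=3
[1] (4+0,3*2+1) = (4,7)

4,7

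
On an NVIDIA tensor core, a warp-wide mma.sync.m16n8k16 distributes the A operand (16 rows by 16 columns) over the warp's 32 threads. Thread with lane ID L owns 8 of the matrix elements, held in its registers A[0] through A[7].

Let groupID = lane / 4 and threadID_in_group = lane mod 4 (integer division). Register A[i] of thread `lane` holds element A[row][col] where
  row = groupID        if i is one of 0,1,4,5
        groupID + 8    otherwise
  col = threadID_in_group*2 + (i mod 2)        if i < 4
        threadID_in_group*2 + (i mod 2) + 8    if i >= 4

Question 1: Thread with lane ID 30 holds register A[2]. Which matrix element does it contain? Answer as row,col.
15,4

lane 30: gid=7 (30/4), tid=2 (30%4)
i=2: r=7+8=15, c=2*2+0+0=4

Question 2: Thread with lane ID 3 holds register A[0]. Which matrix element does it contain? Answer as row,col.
0,6

3: gr=0,th=3
[0] (0+0,3*2+0+0) = (0,6)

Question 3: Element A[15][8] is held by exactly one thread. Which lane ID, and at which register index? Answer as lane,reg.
r: 15->gid=7,r8=1  c: 8->c8=1,tid=0,i&1=0
L=7*4+0=28  i=1*4+1*2+0=6

28,6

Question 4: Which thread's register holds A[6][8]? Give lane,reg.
24,4

r=6→G=6,rhi=0  c=8→chi=1,T=0,p=0
L=6*4+0=24  i=1*4+0*2+0=4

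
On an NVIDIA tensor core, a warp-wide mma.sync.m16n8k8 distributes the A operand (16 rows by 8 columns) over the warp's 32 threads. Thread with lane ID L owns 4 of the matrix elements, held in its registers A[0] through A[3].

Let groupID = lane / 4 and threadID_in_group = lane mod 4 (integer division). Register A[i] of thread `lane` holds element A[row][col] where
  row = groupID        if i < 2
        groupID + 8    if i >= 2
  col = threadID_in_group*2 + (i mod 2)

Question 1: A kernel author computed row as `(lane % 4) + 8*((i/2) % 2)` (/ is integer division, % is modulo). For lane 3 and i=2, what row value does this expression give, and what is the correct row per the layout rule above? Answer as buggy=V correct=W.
buggy=11 correct=8

`(lane % 4) + 8*((i/2) % 2)`[3,2]⇒11
lane 3: gr=0 (3/4), th=3 (3%4)
i=2: r=0+8=8, c=3*2+0=6
row: 11 vs 8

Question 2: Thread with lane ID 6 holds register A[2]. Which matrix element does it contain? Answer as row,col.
lane 6⇒6/4=1, 6 mod 4=2
i=2  r:1+8⇒9  c:2·2+0⇒4

9,4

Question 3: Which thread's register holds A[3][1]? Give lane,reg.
12,1

r:3=>grp=3,rB=0  c:1=>tig=0,lo=1
L=3*4+0=12  i=0*2+1=1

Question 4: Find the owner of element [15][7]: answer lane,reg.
31,3

r: 15->gid=7,r8=1  c: 7->tid=3,i&1=1
L=7*4+3=31  i=1*2+1=3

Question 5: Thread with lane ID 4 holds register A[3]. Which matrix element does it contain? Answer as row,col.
9,1

lane 4: g=1 (4/4), t=0 (4%4)
i=3: r=1+8=9, c=0*2+1=1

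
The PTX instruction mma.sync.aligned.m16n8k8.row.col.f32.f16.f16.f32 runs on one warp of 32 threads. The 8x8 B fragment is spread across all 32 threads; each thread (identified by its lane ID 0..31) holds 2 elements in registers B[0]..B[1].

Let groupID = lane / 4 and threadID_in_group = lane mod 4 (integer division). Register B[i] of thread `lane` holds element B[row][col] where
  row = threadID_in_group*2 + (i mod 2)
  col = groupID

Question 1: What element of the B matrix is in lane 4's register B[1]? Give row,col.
1,1

4: gr=1,th=0
[1] (0*2+1,1) = (1,1)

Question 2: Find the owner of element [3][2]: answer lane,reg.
c: 2->gid=2  r: 3->tid=1,i&1=1
L=2*4+1=9  i=1=1

9,1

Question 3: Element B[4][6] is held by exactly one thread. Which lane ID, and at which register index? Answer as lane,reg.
c=6->g=6  r=4->t=2,b0=0
L=6*4+2=26  i=0=0

26,0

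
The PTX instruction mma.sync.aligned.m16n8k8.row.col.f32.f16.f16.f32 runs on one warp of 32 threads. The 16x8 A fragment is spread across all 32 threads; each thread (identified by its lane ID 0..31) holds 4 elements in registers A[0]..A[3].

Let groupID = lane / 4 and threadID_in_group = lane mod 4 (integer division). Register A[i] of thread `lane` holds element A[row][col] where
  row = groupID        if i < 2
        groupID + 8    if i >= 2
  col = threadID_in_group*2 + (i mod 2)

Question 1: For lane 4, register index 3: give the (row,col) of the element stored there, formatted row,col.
9,1

lane 4: gid=1 (4/4), tid=0 (4%4)
i=3: r=1+8=9, c=0*2+1=1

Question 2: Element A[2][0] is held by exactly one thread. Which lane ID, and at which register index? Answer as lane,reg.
r=2->g=2,rb=0  c=0->t=0,b0=0
L=2*4+0=8  i=0*2+0=0

8,0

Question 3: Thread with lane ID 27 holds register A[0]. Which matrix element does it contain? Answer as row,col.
6,6

27: g=6,t=3
[0] (6+0,3*2+0) = (6,6)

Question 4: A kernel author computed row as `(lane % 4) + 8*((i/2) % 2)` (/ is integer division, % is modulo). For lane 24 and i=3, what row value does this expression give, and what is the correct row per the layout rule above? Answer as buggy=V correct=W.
buggy=8 correct=14

`(lane % 4) + 8*((i/2) % 2)`[24,3]->8
L=24->g=24>>2=6, t=24&3=0
[3]->row 6+8=14  col 0·2+1=1
row: 8 vs 14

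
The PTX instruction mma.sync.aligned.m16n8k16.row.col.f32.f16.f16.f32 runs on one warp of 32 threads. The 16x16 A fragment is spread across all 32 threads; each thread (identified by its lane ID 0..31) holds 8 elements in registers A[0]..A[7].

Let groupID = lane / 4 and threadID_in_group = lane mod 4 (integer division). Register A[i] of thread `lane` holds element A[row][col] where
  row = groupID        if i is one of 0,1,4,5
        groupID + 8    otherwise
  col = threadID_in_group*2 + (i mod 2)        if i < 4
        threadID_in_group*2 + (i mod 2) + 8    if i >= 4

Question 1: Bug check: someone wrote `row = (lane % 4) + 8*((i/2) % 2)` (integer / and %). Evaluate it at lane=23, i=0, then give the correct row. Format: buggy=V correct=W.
`(lane % 4) + 8*((i/2) % 2)`[23,0]⇒3
L=23⇒gr=23>>2=5, th=23&3=3
[0]⇒row 5+0=5  col 3·2+0+0=6
row: 3 vs 5

buggy=3 correct=5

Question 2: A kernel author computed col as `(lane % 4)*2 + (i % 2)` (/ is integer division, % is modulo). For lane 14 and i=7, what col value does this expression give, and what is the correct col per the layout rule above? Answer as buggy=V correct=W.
`(lane % 4)*2 + (i % 2)`[14,7]=>5
lane 14: grp=3 (14/4), tig=2 (14%4)
i=7: r=3+8=11, c=2*2+1+8=13
col: 5 vs 13

buggy=5 correct=13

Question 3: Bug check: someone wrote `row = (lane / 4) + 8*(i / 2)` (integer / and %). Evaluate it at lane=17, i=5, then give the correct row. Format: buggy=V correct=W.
buggy=20 correct=4

`(lane / 4) + 8*(i / 2)`[17,5]->20
lane 17: g=4 (17/4), t=1 (17%4)
i=5: r=4+0=4, c=1*2+1+8=11
row: 20 vs 4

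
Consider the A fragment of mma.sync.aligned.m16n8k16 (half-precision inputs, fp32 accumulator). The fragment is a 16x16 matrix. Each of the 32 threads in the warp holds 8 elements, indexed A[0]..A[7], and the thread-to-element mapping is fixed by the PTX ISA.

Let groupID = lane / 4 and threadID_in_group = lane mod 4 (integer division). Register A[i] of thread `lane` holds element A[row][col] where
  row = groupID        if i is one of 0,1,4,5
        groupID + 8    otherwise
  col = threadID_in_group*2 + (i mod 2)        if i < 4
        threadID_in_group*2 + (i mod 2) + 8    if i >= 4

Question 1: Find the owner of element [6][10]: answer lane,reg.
r: 6->gid=6,r8=0  c: 10->c8=1,tid=1,i&1=0
L=6*4+1=25  i=1*4+0*2+0=4

25,4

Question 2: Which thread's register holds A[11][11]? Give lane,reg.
13,7

r=11⇒gr=3,Rb=1  c=11⇒Cb=1,th=1,odd=1
L=3*4+1=13  i=1*4+1*2+1=7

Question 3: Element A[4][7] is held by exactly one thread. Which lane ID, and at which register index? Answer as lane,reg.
r=4⇒gr=4,Rb=0  c=7⇒Cb=0,th=3,odd=1
L=4*4+3=19  i=0*4+0*2+1=1

19,1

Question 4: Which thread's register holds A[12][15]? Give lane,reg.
19,7

r=12→G=4,rhi=1  c=15→chi=1,T=3,p=1
L=4*4+3=19  i=1*4+1*2+1=7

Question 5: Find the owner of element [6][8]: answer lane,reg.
24,4

r=6⇒gr=6,Rb=0  c=8⇒Cb=1,th=0,odd=0
L=6*4+0=24  i=1*4+0*2+0=4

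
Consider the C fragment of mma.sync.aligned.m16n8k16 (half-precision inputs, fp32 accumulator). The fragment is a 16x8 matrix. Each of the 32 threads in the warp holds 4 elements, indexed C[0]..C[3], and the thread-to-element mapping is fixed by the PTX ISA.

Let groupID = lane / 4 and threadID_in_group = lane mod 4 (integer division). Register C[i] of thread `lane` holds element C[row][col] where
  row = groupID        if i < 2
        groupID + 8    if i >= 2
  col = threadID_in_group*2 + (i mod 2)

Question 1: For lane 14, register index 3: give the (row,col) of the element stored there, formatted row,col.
11,5

lane 14: gid=3 (14/4), tid=2 (14%4)
i=3: r=3+8=11, c=2*2+1=5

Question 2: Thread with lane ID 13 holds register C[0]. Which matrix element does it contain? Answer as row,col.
13: gid=3,tid=1
[0] (3+0,1*2+0) = (3,2)

3,2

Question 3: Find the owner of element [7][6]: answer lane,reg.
31,0

r=7->g=7,rb=0  c=6->t=3,b0=0
L=7*4+3=31  i=0*2+0=0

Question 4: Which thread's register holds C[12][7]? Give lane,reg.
19,3

r: 12->gid=4,r8=1  c: 7->tid=3,i&1=1
L=4*4+3=19  i=1*2+1=3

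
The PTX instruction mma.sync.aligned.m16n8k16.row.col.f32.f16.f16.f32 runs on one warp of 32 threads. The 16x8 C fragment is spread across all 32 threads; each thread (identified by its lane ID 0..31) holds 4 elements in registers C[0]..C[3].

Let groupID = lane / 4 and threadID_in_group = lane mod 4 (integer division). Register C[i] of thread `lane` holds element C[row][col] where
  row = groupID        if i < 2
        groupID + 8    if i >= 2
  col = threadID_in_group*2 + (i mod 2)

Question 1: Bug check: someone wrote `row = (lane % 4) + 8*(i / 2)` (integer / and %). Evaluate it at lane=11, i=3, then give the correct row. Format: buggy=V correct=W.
buggy=11 correct=10

`(lane % 4) + 8*(i / 2)`[11,3]=>11
lane 11: grp=2 (11/4), tig=3 (11%4)
i=3: r=2+8=10, c=3*2+1=7
row: 11 vs 10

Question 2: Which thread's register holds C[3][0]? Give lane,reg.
12,0

r=3->g=3,rb=0  c=0->t=0,b0=0
L=3*4+0=12  i=0*2+0=0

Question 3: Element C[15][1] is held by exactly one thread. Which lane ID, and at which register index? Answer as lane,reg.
r=15⇒gr=7,Rb=1  c=1⇒th=0,odd=1
L=7*4+0=28  i=1*2+1=3

28,3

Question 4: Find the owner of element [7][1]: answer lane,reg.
28,1

r: 7->gid=7,r8=0  c: 1->tid=0,i&1=1
L=7*4+0=28  i=0*2+1=1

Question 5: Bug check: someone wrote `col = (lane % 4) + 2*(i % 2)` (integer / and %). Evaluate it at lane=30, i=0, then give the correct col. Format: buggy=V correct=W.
buggy=2 correct=4

`(lane % 4) + 2*(i % 2)`[30,0]->2
30: g=7,t=2
[0] (7+0,2*2+0) = (7,4)
col: 2 vs 4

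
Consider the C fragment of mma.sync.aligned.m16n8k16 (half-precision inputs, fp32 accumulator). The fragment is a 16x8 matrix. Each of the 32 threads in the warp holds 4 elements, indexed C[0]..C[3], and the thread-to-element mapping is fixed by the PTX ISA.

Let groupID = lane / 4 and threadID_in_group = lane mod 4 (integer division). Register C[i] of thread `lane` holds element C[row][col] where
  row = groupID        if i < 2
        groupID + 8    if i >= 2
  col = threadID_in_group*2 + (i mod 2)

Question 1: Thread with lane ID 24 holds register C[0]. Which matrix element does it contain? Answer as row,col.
6,0

lane 24: grp=6 (24/4), tig=0 (24%4)
i=0: r=6+0=6, c=0*2+0=0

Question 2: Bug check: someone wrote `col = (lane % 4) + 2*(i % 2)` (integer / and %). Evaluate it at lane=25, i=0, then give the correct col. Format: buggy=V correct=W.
buggy=1 correct=2

`(lane % 4) + 2*(i % 2)`[25,0]→1
lane 25→25/4=6, 25 mod 4=1
i=0  r:6+0→6  c:2·1+0→2
col: 1 vs 2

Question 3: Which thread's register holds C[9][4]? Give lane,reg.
6,2

r=9->g=1,rb=1  c=4->t=2,b0=0
L=1*4+2=6  i=1*2+0=2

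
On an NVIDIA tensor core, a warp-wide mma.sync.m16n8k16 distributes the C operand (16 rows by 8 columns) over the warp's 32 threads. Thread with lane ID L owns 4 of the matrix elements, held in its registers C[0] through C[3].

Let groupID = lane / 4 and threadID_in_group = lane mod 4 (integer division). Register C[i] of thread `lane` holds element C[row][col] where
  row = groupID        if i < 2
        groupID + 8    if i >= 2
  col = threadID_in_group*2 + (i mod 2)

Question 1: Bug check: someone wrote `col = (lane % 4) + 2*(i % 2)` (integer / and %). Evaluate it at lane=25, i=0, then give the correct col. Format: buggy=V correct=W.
buggy=1 correct=2

`(lane % 4) + 2*(i % 2)`[25,0]->1
L=25->g=25>>2=6, t=25&3=1
[0]->row 6+0=6  col 1·2+0=2
col: 1 vs 2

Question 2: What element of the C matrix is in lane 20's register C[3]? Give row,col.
13,1

20: gid=5,tid=0
[3] (5+8,0*2+1) = (13,1)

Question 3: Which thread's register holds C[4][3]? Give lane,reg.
r:4=>grp=4,rB=0  c:3=>tig=1,lo=1
L=4*4+1=17  i=0*2+1=1

17,1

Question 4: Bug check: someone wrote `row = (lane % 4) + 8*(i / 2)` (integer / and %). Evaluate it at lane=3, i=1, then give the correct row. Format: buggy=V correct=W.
buggy=3 correct=0

`(lane % 4) + 8*(i / 2)`[3,1]=>3
3: grp=0,tig=3
[1] (0+0,3*2+1) = (0,7)
row: 3 vs 0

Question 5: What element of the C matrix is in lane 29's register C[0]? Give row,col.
7,2

lane 29: grp=7 (29/4), tig=1 (29%4)
i=0: r=7+0=7, c=1*2+0=2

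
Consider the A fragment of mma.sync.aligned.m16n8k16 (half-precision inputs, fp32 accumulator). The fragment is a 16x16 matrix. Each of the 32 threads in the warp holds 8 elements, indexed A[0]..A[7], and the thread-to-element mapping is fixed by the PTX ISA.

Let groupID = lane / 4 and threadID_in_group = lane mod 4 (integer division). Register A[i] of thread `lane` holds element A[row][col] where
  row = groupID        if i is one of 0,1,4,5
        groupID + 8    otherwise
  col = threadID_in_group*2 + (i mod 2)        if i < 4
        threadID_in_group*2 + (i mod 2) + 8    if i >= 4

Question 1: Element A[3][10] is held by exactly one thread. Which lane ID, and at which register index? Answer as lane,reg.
r: 3->gid=3,r8=0  c: 10->c8=1,tid=1,i&1=0
L=3*4+1=13  i=1*4+0*2+0=4

13,4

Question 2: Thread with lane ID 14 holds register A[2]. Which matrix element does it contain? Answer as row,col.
11,4

L=14⇒gr=14>>2=3, th=14&3=2
[2]⇒row 3+8=11  col 2·2+0+0=4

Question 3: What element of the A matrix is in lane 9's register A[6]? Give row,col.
L=9→G=9>>2=2, T=9&3=1
[6]→row 2+8=10  col 1·2+0+8=10

10,10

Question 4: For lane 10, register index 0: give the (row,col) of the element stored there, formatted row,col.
2,4

10: gid=2,tid=2
[0] (2+0,2*2+0+0) = (2,4)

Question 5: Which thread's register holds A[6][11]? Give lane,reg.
25,5

r=6⇒gr=6,Rb=0  c=11⇒Cb=1,th=1,odd=1
L=6*4+1=25  i=1*4+0*2+1=5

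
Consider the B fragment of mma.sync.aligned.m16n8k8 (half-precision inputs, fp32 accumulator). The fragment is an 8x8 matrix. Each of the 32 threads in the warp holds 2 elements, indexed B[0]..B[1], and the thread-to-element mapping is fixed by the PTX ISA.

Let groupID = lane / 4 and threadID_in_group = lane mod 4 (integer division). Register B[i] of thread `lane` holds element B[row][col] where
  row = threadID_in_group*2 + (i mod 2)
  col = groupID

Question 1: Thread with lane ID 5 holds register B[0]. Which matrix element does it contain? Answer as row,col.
2,1

lane 5⇒5/4=1, 5 mod 4=1
i=0  r:2·1+0⇒2  c:1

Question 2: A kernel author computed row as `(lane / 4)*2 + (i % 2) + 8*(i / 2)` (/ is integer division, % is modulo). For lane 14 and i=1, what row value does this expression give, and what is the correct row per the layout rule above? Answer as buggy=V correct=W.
buggy=7 correct=5

`(lane / 4)*2 + (i % 2) + 8*(i / 2)`[14,1]⇒7
14: gr=3,th=2
[1] (2*2+1,3) = (5,3)
row: 7 vs 5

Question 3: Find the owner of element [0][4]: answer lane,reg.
16,0

c=4->g=4  r=0->t=0,b0=0
L=4*4+0=16  i=0=0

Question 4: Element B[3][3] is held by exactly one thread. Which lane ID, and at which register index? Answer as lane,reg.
c:3=>grp=3  r:3=>tig=1,lo=1
L=3*4+1=13  i=1=1

13,1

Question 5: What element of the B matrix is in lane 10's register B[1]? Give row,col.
10: grp=2,tig=2
[1] (2*2+1,2) = (5,2)

5,2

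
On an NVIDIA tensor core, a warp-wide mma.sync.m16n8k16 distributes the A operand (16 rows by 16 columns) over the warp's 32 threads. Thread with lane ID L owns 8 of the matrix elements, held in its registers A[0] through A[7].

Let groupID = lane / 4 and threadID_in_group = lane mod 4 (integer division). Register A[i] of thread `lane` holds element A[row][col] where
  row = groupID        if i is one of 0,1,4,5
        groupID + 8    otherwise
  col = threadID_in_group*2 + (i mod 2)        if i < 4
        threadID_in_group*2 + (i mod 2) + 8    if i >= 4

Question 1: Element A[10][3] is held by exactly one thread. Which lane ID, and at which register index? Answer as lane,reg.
r=10→G=2,rhi=1  c=3→chi=0,T=1,p=1
L=2*4+1=9  i=0*4+1*2+1=3

9,3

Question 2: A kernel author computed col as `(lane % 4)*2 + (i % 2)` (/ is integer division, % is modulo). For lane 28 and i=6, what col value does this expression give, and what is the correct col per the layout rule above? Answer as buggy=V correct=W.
buggy=0 correct=8

`(lane % 4)*2 + (i % 2)`[28,6]⇒0
lane 28: gr=7 (28/4), th=0 (28%4)
i=6: r=7+8=15, c=0*2+0+8=8
col: 0 vs 8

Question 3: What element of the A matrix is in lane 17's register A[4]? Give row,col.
4,10

L=17→G=17>>2=4, T=17&3=1
[4]→row 4+0=4  col 1·2+0+8=10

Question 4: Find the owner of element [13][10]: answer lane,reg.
21,6

r=13⇒gr=5,Rb=1  c=10⇒Cb=1,th=1,odd=0
L=5*4+1=21  i=1*4+1*2+0=6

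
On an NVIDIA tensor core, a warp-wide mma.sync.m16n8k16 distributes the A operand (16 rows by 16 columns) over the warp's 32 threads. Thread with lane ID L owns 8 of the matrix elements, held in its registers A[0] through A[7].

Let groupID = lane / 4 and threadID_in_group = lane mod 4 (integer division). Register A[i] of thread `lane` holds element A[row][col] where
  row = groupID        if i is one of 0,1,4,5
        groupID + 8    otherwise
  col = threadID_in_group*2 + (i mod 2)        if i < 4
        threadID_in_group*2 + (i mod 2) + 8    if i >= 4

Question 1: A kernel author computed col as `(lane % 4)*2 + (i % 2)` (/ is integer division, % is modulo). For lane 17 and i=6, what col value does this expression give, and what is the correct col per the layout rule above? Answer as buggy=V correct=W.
`(lane % 4)*2 + (i % 2)`[17,6]->2
lane 17: g=4 (17/4), t=1 (17%4)
i=6: r=4+8=12, c=1*2+0+8=10
col: 2 vs 10

buggy=2 correct=10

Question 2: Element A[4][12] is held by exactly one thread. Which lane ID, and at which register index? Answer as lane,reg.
r=4⇒gr=4,Rb=0  c=12⇒Cb=1,th=2,odd=0
L=4*4+2=18  i=1*4+0*2+0=4

18,4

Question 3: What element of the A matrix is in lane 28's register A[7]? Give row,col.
28: gid=7,tid=0
[7] (7+8,0*2+1+8) = (15,9)

15,9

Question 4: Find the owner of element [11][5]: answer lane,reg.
14,3

r=11→G=3,rhi=1  c=5→chi=0,T=2,p=1
L=3*4+2=14  i=0*4+1*2+1=3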